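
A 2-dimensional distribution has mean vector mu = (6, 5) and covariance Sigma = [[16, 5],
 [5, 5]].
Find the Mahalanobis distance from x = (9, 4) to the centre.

Step 1 — centre the observation: (x - mu) = (3, -1).

Step 2 — invert Sigma. det(Sigma) = 16·5 - (5)² = 55.
  Sigma^{-1} = (1/det) · [[d, -b], [-b, a]] = [[0.0909, -0.0909],
 [-0.0909, 0.2909]].

Step 3 — form the quadratic (x - mu)^T · Sigma^{-1} · (x - mu):
  Sigma^{-1} · (x - mu) = (0.3636, -0.5636).
  (x - mu)^T · [Sigma^{-1} · (x - mu)] = (3)·(0.3636) + (-1)·(-0.5636) = 1.6545.

Step 4 — take square root: d = √(1.6545) ≈ 1.2863.

d(x, mu) = √(1.6545) ≈ 1.2863


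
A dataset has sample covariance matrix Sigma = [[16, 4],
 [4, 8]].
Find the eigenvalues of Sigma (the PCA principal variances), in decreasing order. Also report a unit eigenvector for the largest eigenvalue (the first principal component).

Step 1 — characteristic polynomial of 2×2 Sigma:
  det(Sigma - λI) = λ² - trace · λ + det = 0.
  trace = 16 + 8 = 24, det = 16·8 - (4)² = 112.
Step 2 — discriminant:
  Δ = trace² - 4·det = 576 - 448 = 128.
Step 3 — eigenvalues:
  λ = (trace ± √Δ)/2 = (24 ± 11.3137)/2,
  λ_1 = 17.6569,  λ_2 = 6.3431.

Step 4 — unit eigenvector for λ_1: solve (Sigma - λ_1 I)v = 0. First row:
  (16 - 17.6569)·v_x + (4)·v_y = 0, i.e. (-1.6569)·v_x + (4)·v_y = 0,
  so v ∝ (b, λ_1 - a) = (4, 1.6569) = u.
  ||u|| = √((4)² + (1.6569)²) = √(18.7452) ≈ 4.3296,
  v_1 = u/||u|| ≈ (0.9239, 0.3827) (||v_1|| = 1).

λ_1 = 17.6569,  λ_2 = 6.3431;  v_1 ≈ (0.9239, 0.3827)


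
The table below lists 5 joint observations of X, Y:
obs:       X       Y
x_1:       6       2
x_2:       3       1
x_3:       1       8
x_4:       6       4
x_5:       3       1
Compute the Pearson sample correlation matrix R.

Step 1 — column means:
  mean(X) = (6 + 3 + 1 + 6 + 3) / 5 = 19/5 = 3.8
  mean(Y) = (2 + 1 + 8 + 4 + 1) / 5 = 16/5 = 3.2

Step 2 — sample variances and covariances s[i,j] = (1/(n-1)) · Σ_k (x_{k,i} - mean_i) · (x_{k,j} - mean_j), with n-1 = 4:
  s[X,X] = ((2.2)·(2.2) + (-0.8)·(-0.8) + (-2.8)·(-2.8) + (2.2)·(2.2) + (-0.8)·(-0.8)) / 4 = 18.8/4 = 4.7
  s[X,Y] = ((2.2)·(-1.2) + (-0.8)·(-2.2) + (-2.8)·(4.8) + (2.2)·(0.8) + (-0.8)·(-2.2)) / 4 = -10.8/4 = -2.7
  s[Y,Y] = ((-1.2)·(-1.2) + (-2.2)·(-2.2) + (4.8)·(4.8) + (0.8)·(0.8) + (-2.2)·(-2.2)) / 4 = 34.8/4 = 8.7
  Sample standard deviations s_i = √(s[i,i]):
  s(X) = √(4.7) = 2.1679
  s(Y) = √(8.7) = 2.9496

Step 3 — r_{ij} = s_{ij} / (s_i · s_j):
  r[X,X] = 1 (diagonal).
  r[X,Y] = -2.7 / (2.1679 · 2.9496) = -2.7 / 6.3945 = -0.4222
  r[Y,Y] = 1 (diagonal).

R is symmetric with unit diagonal. Assembling:

R = [[1, -0.4222],
 [-0.4222, 1]]


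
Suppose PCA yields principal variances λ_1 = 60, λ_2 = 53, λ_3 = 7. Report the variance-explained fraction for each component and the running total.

Step 1 — total variance = trace(Sigma) = Σ λ_i = 60 + 53 + 7 = 120.

Step 2 — fraction explained by component i = λ_i / Σ λ:
  PC1: 60/120 = 0.5
  PC2: 53/120 = 0.4417
  PC3: 7/120 = 0.0583

Step 3 — cumulative fraction after k components = (λ_1 + ... + λ_k) / Σ λ:
  k = 1: 60/120 = 0.5
  k = 2: (60 + 53)/120 = 113/120 = 0.9417
  k = 3: (60 + 53 + 7)/120 = 120/120 = 1

Summary (fraction, with percent):

explained: PC1 0.5 (50%), PC2 0.4417 (44.17%), PC3 0.0583 (5.83%);  cumulative: 0.5, 0.9417, 1


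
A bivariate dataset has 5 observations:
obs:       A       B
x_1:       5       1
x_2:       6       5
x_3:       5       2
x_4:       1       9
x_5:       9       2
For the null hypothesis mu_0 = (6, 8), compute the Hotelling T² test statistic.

Step 1 — sample mean vector:
  mean(A) = (5 + 6 + 5 + 1 + 9) / 5 = 26/5 = 5.2
  mean(B) = (1 + 5 + 2 + 9 + 2) / 5 = 19/5 = 3.8
  x̄ = (5.2, 3.8),  deviation x̄ - mu_0 = (5.2, 3.8) - (6, 8) = (-0.8, -4.2).

Step 2 — sample covariance matrix, S[i,j] = (1/(n-1)) · Σ_k (x_{k,i} - mean_i) · (x_{k,j} - mean_j), divisor n-1 = 4:
  S[A,A] = ((-0.2)·(-0.2) + (0.8)·(0.8) + (-0.2)·(-0.2) + (-4.2)·(-4.2) + (3.8)·(3.8)) / 4 = 32.8/4 = 8.2
  S[A,B] = ((-0.2)·(-2.8) + (0.8)·(1.2) + (-0.2)·(-1.8) + (-4.2)·(5.2) + (3.8)·(-1.8)) / 4 = -26.8/4 = -6.7
  S[B,B] = ((-2.8)·(-2.8) + (1.2)·(1.2) + (-1.8)·(-1.8) + (5.2)·(5.2) + (-1.8)·(-1.8)) / 4 = 42.8/4 = 10.7
  S = [[8.2, -6.7],
 [-6.7, 10.7]].

Step 3 — invert S. det(S) = 8.2·10.7 - (-6.7)² = 42.85.
  S^{-1} = (1/det) · [[d, -b], [-b, a]] = [[0.2497, 0.1564],
 [0.1564, 0.1914]].

Step 4 — quadratic form (x̄ - mu_0)^T · S^{-1} · (x̄ - mu_0):
  S^{-1} · (x̄ - mu_0) = (-0.8565, -0.9288),
  (x̄ - mu_0)^T · [...] = (-0.8)·(-0.8565) + (-4.2)·(-0.9288) = 4.5862.

Step 5 — scale by n: T² = 5 · 4.5862 = 22.9312.

T² ≈ 22.9312


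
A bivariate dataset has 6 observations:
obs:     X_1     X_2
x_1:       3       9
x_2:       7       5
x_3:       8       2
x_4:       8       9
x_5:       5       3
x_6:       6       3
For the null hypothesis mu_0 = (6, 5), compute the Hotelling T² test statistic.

Step 1 — sample mean vector:
  mean(X_1) = (3 + 7 + 8 + 8 + 5 + 6) / 6 = 37/6 = 6.1667
  mean(X_2) = (9 + 5 + 2 + 9 + 3 + 3) / 6 = 31/6 = 5.1667
  x̄ = (6.1667, 5.1667),  deviation x̄ - mu_0 = (6.1667, 5.1667) - (6, 5) = (0.1667, 0.1667).

Step 2 — sample covariance matrix, S[i,j] = (1/(n-1)) · Σ_k (x_{k,i} - mean_i) · (x_{k,j} - mean_j), divisor n-1 = 5:
  S[X_1,X_1] = ((-3.1667)·(-3.1667) + (0.8333)·(0.8333) + (1.8333)·(1.8333) + (1.8333)·(1.8333) + (-1.1667)·(-1.1667) + (-0.1667)·(-0.1667)) / 5 = 18.8333/5 = 3.7667
  S[X_1,X_2] = ((-3.1667)·(3.8333) + (0.8333)·(-0.1667) + (1.8333)·(-3.1667) + (1.8333)·(3.8333) + (-1.1667)·(-2.1667) + (-0.1667)·(-2.1667)) / 5 = -8.1667/5 = -1.6333
  S[X_2,X_2] = ((3.8333)·(3.8333) + (-0.1667)·(-0.1667) + (-3.1667)·(-3.1667) + (3.8333)·(3.8333) + (-2.1667)·(-2.1667) + (-2.1667)·(-2.1667)) / 5 = 48.8333/5 = 9.7667
  S = [[3.7667, -1.6333],
 [-1.6333, 9.7667]].

Step 3 — invert S. det(S) = 3.7667·9.7667 - (-1.6333)² = 34.12.
  S^{-1} = (1/det) · [[d, -b], [-b, a]] = [[0.2862, 0.0479],
 [0.0479, 0.1104]].

Step 4 — quadratic form (x̄ - mu_0)^T · S^{-1} · (x̄ - mu_0):
  S^{-1} · (x̄ - mu_0) = (0.0557, 0.0264),
  (x̄ - mu_0)^T · [...] = (0.1667)·(0.0557) + (0.1667)·(0.0264) = 0.0137.

Step 5 — scale by n: T² = 6 · 0.0137 = 0.0821.

T² ≈ 0.0821


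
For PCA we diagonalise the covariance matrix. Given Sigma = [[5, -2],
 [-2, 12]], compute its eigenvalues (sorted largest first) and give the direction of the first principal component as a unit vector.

Step 1 — characteristic polynomial of 2×2 Sigma:
  det(Sigma - λI) = λ² - trace · λ + det = 0.
  trace = 5 + 12 = 17, det = 5·12 - (-2)² = 56.
Step 2 — discriminant:
  Δ = trace² - 4·det = 289 - 224 = 65.
Step 3 — eigenvalues:
  λ = (trace ± √Δ)/2 = (17 ± 8.0623)/2,
  λ_1 = 12.5311,  λ_2 = 4.4689.

Step 4 — unit eigenvector for λ_1: solve (Sigma - λ_1 I)v = 0. First row:
  (5 - 12.5311)·v_x + (-2)·v_y = 0, i.e. (-7.5311)·v_x + (-2)·v_y = 0,
  so v ∝ (b, λ_1 - a) = (-2, 7.5311); multiply by -1 so the first entry is positive: u = (2, -7.5311).
  ||u|| = √((2)² + (-7.5311)²) = √(60.7179) ≈ 7.7922,
  v_1 = u/||u|| ≈ (0.2567, -0.9665) (||v_1|| = 1).

λ_1 = 12.5311,  λ_2 = 4.4689;  v_1 ≈ (0.2567, -0.9665)


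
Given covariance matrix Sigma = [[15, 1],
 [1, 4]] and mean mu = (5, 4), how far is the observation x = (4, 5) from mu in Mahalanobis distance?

Step 1 — centre the observation: (x - mu) = (-1, 1).

Step 2 — invert Sigma. det(Sigma) = 15·4 - (1)² = 59.
  Sigma^{-1} = (1/det) · [[d, -b], [-b, a]] = [[0.0678, -0.0169],
 [-0.0169, 0.2542]].

Step 3 — form the quadratic (x - mu)^T · Sigma^{-1} · (x - mu):
  Sigma^{-1} · (x - mu) = (-0.0847, 0.2712).
  (x - mu)^T · [Sigma^{-1} · (x - mu)] = (-1)·(-0.0847) + (1)·(0.2712) = 0.3559.

Step 4 — take square root: d = √(0.3559) ≈ 0.5966.

d(x, mu) = √(0.3559) ≈ 0.5966


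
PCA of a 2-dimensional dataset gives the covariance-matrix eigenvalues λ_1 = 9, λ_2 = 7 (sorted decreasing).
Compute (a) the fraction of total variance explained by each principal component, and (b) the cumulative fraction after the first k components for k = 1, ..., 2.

Step 1 — total variance = trace(Sigma) = Σ λ_i = 9 + 7 = 16.

Step 2 — fraction explained by component i = λ_i / Σ λ:
  PC1: 9/16 = 0.5625
  PC2: 7/16 = 0.4375

Step 3 — cumulative fraction after k components = (λ_1 + ... + λ_k) / Σ λ:
  k = 1: 9/16 = 0.5625
  k = 2: (9 + 7)/16 = 16/16 = 1

Summary (fraction, with percent):

explained: PC1 0.5625 (56.25%), PC2 0.4375 (43.75%);  cumulative: 0.5625, 1


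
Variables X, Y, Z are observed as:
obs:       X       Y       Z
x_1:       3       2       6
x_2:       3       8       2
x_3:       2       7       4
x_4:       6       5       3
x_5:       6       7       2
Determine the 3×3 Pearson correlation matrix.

Step 1 — column means:
  mean(X) = (3 + 3 + 2 + 6 + 6) / 5 = 20/5 = 4
  mean(Y) = (2 + 8 + 7 + 5 + 7) / 5 = 29/5 = 5.8
  mean(Z) = (6 + 2 + 4 + 3 + 2) / 5 = 17/5 = 3.4

Step 2 — sample variances and covariances s[i,j] = (1/(n-1)) · Σ_k (x_{k,i} - mean_i) · (x_{k,j} - mean_j), with n-1 = 4:
  s[X,X] = ((-1)·(-1) + (-1)·(-1) + (-2)·(-2) + (2)·(2) + (2)·(2)) / 4 = 14/4 = 3.5
  s[X,Y] = ((-1)·(-3.8) + (-1)·(2.2) + (-2)·(1.2) + (2)·(-0.8) + (2)·(1.2)) / 4 = 0/4 = 0
  s[X,Z] = ((-1)·(2.6) + (-1)·(-1.4) + (-2)·(0.6) + (2)·(-0.4) + (2)·(-1.4)) / 4 = -6/4 = -1.5
  s[Y,Y] = ((-3.8)·(-3.8) + (2.2)·(2.2) + (1.2)·(1.2) + (-0.8)·(-0.8) + (1.2)·(1.2)) / 4 = 22.8/4 = 5.7
  s[Y,Z] = ((-3.8)·(2.6) + (2.2)·(-1.4) + (1.2)·(0.6) + (-0.8)·(-0.4) + (1.2)·(-1.4)) / 4 = -13.6/4 = -3.4
  s[Z,Z] = ((2.6)·(2.6) + (-1.4)·(-1.4) + (0.6)·(0.6) + (-0.4)·(-0.4) + (-1.4)·(-1.4)) / 4 = 11.2/4 = 2.8
  Sample standard deviations s_i = √(s[i,i]):
  s(X) = √(3.5) = 1.8708
  s(Y) = √(5.7) = 2.3875
  s(Z) = √(2.8) = 1.6733

Step 3 — r_{ij} = s_{ij} / (s_i · s_j):
  r[X,X] = 1 (diagonal).
  r[X,Y] = 0 / (1.8708 · 2.3875) = 0 / 4.4665 = 0
  r[X,Z] = -1.5 / (1.8708 · 1.6733) = -1.5 / 3.1305 = -0.4792
  r[Y,Y] = 1 (diagonal).
  r[Y,Z] = -3.4 / (2.3875 · 1.6733) = -3.4 / 3.995 = -0.8511
  r[Z,Z] = 1 (diagonal).

R is symmetric with unit diagonal. Assembling:

R = [[1, 0, -0.4792],
 [0, 1, -0.8511],
 [-0.4792, -0.8511, 1]]


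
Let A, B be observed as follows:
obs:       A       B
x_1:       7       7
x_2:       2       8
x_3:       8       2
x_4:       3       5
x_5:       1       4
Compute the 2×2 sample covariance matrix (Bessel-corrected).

Step 1 — column means:
  mean(A) = (7 + 2 + 8 + 3 + 1) / 5 = 21/5 = 4.2
  mean(B) = (7 + 8 + 2 + 5 + 4) / 5 = 26/5 = 5.2

Step 2 — sample covariance S[i,j] = (1/(n-1)) · Σ_k (x_{k,i} - mean_i) · (x_{k,j} - mean_j), with n-1 = 4.
  S[A,A] = ((2.8)·(2.8) + (-2.2)·(-2.2) + (3.8)·(3.8) + (-1.2)·(-1.2) + (-3.2)·(-3.2)) / 4 = 38.8/4 = 9.7
  S[A,B] = ((2.8)·(1.8) + (-2.2)·(2.8) + (3.8)·(-3.2) + (-1.2)·(-0.2) + (-3.2)·(-1.2)) / 4 = -9.2/4 = -2.3
  S[B,B] = ((1.8)·(1.8) + (2.8)·(2.8) + (-3.2)·(-3.2) + (-0.2)·(-0.2) + (-1.2)·(-1.2)) / 4 = 22.8/4 = 5.7

S is symmetric (S[j,i] = S[i,j]). Assembling:

S = [[9.7, -2.3],
 [-2.3, 5.7]]


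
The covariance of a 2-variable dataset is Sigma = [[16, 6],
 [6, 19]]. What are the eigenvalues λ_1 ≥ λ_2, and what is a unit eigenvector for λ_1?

Step 1 — characteristic polynomial of 2×2 Sigma:
  det(Sigma - λI) = λ² - trace · λ + det = 0.
  trace = 16 + 19 = 35, det = 16·19 - (6)² = 268.
Step 2 — discriminant:
  Δ = trace² - 4·det = 1225 - 1072 = 153.
Step 3 — eigenvalues:
  λ = (trace ± √Δ)/2 = (35 ± 12.3693)/2,
  λ_1 = 23.6847,  λ_2 = 11.3153.

Step 4 — unit eigenvector for λ_1: solve (Sigma - λ_1 I)v = 0. First row:
  (16 - 23.6847)·v_x + (6)·v_y = 0, i.e. (-7.6847)·v_x + (6)·v_y = 0,
  so v ∝ (b, λ_1 - a) = (6, 7.6847) = u.
  ||u|| = √((6)² + (7.6847)²) = √(95.054) ≈ 9.7496,
  v_1 = u/||u|| ≈ (0.6154, 0.7882) (||v_1|| = 1).

λ_1 = 23.6847,  λ_2 = 11.3153;  v_1 ≈ (0.6154, 0.7882)


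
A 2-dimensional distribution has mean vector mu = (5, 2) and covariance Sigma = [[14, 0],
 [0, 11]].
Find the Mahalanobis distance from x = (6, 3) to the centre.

Step 1 — centre the observation: (x - mu) = (1, 1).

Step 2 — invert Sigma. det(Sigma) = 14·11 - (0)² = 154.
  Sigma^{-1} = (1/det) · [[d, -b], [-b, a]] = [[0.0714, 0],
 [0, 0.0909]].

Step 3 — form the quadratic (x - mu)^T · Sigma^{-1} · (x - mu):
  Sigma^{-1} · (x - mu) = (0.0714, 0.0909).
  (x - mu)^T · [Sigma^{-1} · (x - mu)] = (1)·(0.0714) + (1)·(0.0909) = 0.1623.

Step 4 — take square root: d = √(0.1623) ≈ 0.4029.

d(x, mu) = √(0.1623) ≈ 0.4029


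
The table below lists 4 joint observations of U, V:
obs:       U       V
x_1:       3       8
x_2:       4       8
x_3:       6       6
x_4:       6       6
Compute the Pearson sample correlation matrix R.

Step 1 — column means:
  mean(U) = (3 + 4 + 6 + 6) / 4 = 19/4 = 4.75
  mean(V) = (8 + 8 + 6 + 6) / 4 = 28/4 = 7

Step 2 — sample variances and covariances s[i,j] = (1/(n-1)) · Σ_k (x_{k,i} - mean_i) · (x_{k,j} - mean_j), with n-1 = 3:
  s[U,U] = ((-1.75)·(-1.75) + (-0.75)·(-0.75) + (1.25)·(1.25) + (1.25)·(1.25)) / 3 = 6.75/3 = 2.25
  s[U,V] = ((-1.75)·(1) + (-0.75)·(1) + (1.25)·(-1) + (1.25)·(-1)) / 3 = -5/3 = -1.6667
  s[V,V] = ((1)·(1) + (1)·(1) + (-1)·(-1) + (-1)·(-1)) / 3 = 4/3 = 1.3333
  Sample standard deviations s_i = √(s[i,i]):
  s(U) = √(2.25) = 1.5
  s(V) = √(1.3333) = 1.1547

Step 3 — r_{ij} = s_{ij} / (s_i · s_j):
  r[U,U] = 1 (diagonal).
  r[U,V] = -1.6667 / (1.5 · 1.1547) = -1.6667 / 1.7321 = -0.9623
  r[V,V] = 1 (diagonal).

R is symmetric with unit diagonal. Assembling:

R = [[1, -0.9623],
 [-0.9623, 1]]


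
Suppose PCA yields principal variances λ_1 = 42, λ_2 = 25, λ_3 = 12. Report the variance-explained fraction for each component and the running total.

Step 1 — total variance = trace(Sigma) = Σ λ_i = 42 + 25 + 12 = 79.

Step 2 — fraction explained by component i = λ_i / Σ λ:
  PC1: 42/79 = 0.5316
  PC2: 25/79 = 0.3165
  PC3: 12/79 = 0.1519

Step 3 — cumulative fraction after k components = (λ_1 + ... + λ_k) / Σ λ:
  k = 1: 42/79 = 0.5316
  k = 2: (42 + 25)/79 = 67/79 = 0.8481
  k = 3: (42 + 25 + 12)/79 = 79/79 = 1

Summary (fraction, with percent):

explained: PC1 0.5316 (53.16%), PC2 0.3165 (31.65%), PC3 0.1519 (15.19%);  cumulative: 0.5316, 0.8481, 1


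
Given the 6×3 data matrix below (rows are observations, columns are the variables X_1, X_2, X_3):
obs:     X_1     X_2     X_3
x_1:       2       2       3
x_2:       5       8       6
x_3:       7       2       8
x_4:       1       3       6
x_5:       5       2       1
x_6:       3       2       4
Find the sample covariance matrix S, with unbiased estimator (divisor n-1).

Step 1 — column means:
  mean(X_1) = (2 + 5 + 7 + 1 + 5 + 3) / 6 = 23/6 = 3.8333
  mean(X_2) = (2 + 8 + 2 + 3 + 2 + 2) / 6 = 19/6 = 3.1667
  mean(X_3) = (3 + 6 + 8 + 6 + 1 + 4) / 6 = 28/6 = 4.6667

Step 2 — sample covariance S[i,j] = (1/(n-1)) · Σ_k (x_{k,i} - mean_i) · (x_{k,j} - mean_j), with n-1 = 5.
  S[X_1,X_1] = ((-1.8333)·(-1.8333) + (1.1667)·(1.1667) + (3.1667)·(3.1667) + (-2.8333)·(-2.8333) + (1.1667)·(1.1667) + (-0.8333)·(-0.8333)) / 5 = 24.8333/5 = 4.9667
  S[X_1,X_2] = ((-1.8333)·(-1.1667) + (1.1667)·(4.8333) + (3.1667)·(-1.1667) + (-2.8333)·(-0.1667) + (1.1667)·(-1.1667) + (-0.8333)·(-1.1667)) / 5 = 4.1667/5 = 0.8333
  S[X_1,X_3] = ((-1.8333)·(-1.6667) + (1.1667)·(1.3333) + (3.1667)·(3.3333) + (-2.8333)·(1.3333) + (1.1667)·(-3.6667) + (-0.8333)·(-0.6667)) / 5 = 7.6667/5 = 1.5333
  S[X_2,X_2] = ((-1.1667)·(-1.1667) + (4.8333)·(4.8333) + (-1.1667)·(-1.1667) + (-0.1667)·(-0.1667) + (-1.1667)·(-1.1667) + (-1.1667)·(-1.1667)) / 5 = 28.8333/5 = 5.7667
  S[X_2,X_3] = ((-1.1667)·(-1.6667) + (4.8333)·(1.3333) + (-1.1667)·(3.3333) + (-0.1667)·(1.3333) + (-1.1667)·(-3.6667) + (-1.1667)·(-0.6667)) / 5 = 9.3333/5 = 1.8667
  S[X_3,X_3] = ((-1.6667)·(-1.6667) + (1.3333)·(1.3333) + (3.3333)·(3.3333) + (1.3333)·(1.3333) + (-3.6667)·(-3.6667) + (-0.6667)·(-0.6667)) / 5 = 31.3333/5 = 6.2667

S is symmetric (S[j,i] = S[i,j]). Assembling:

S = [[4.9667, 0.8333, 1.5333],
 [0.8333, 5.7667, 1.8667],
 [1.5333, 1.8667, 6.2667]]


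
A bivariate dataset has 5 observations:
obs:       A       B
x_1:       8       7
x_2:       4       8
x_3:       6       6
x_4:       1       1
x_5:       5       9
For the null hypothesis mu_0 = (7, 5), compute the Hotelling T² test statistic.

Step 1 — sample mean vector:
  mean(A) = (8 + 4 + 6 + 1 + 5) / 5 = 24/5 = 4.8
  mean(B) = (7 + 8 + 6 + 1 + 9) / 5 = 31/5 = 6.2
  x̄ = (4.8, 6.2),  deviation x̄ - mu_0 = (4.8, 6.2) - (7, 5) = (-2.2, 1.2).

Step 2 — sample covariance matrix, S[i,j] = (1/(n-1)) · Σ_k (x_{k,i} - mean_i) · (x_{k,j} - mean_j), divisor n-1 = 4:
  S[A,A] = ((3.2)·(3.2) + (-0.8)·(-0.8) + (1.2)·(1.2) + (-3.8)·(-3.8) + (0.2)·(0.2)) / 4 = 26.8/4 = 6.7
  S[A,B] = ((3.2)·(0.8) + (-0.8)·(1.8) + (1.2)·(-0.2) + (-3.8)·(-5.2) + (0.2)·(2.8)) / 4 = 21.2/4 = 5.3
  S[B,B] = ((0.8)·(0.8) + (1.8)·(1.8) + (-0.2)·(-0.2) + (-5.2)·(-5.2) + (2.8)·(2.8)) / 4 = 38.8/4 = 9.7
  S = [[6.7, 5.3],
 [5.3, 9.7]].

Step 3 — invert S. det(S) = 6.7·9.7 - (5.3)² = 36.9.
  S^{-1} = (1/det) · [[d, -b], [-b, a]] = [[0.2629, -0.1436],
 [-0.1436, 0.1816]].

Step 4 — quadratic form (x̄ - mu_0)^T · S^{-1} · (x̄ - mu_0):
  S^{-1} · (x̄ - mu_0) = (-0.7507, 0.5339),
  (x̄ - mu_0)^T · [...] = (-2.2)·(-0.7507) + (1.2)·(0.5339) = 2.2921.

Step 5 — scale by n: T² = 5 · 2.2921 = 11.4607.

T² ≈ 11.4607


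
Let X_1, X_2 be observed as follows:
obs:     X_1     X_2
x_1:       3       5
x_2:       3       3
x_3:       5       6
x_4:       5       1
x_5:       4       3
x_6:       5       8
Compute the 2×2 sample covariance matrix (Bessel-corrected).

Step 1 — column means:
  mean(X_1) = (3 + 3 + 5 + 5 + 4 + 5) / 6 = 25/6 = 4.1667
  mean(X_2) = (5 + 3 + 6 + 1 + 3 + 8) / 6 = 26/6 = 4.3333

Step 2 — sample covariance S[i,j] = (1/(n-1)) · Σ_k (x_{k,i} - mean_i) · (x_{k,j} - mean_j), with n-1 = 5.
  S[X_1,X_1] = ((-1.1667)·(-1.1667) + (-1.1667)·(-1.1667) + (0.8333)·(0.8333) + (0.8333)·(0.8333) + (-0.1667)·(-0.1667) + (0.8333)·(0.8333)) / 5 = 4.8333/5 = 0.9667
  S[X_1,X_2] = ((-1.1667)·(0.6667) + (-1.1667)·(-1.3333) + (0.8333)·(1.6667) + (0.8333)·(-3.3333) + (-0.1667)·(-1.3333) + (0.8333)·(3.6667)) / 5 = 2.6667/5 = 0.5333
  S[X_2,X_2] = ((0.6667)·(0.6667) + (-1.3333)·(-1.3333) + (1.6667)·(1.6667) + (-3.3333)·(-3.3333) + (-1.3333)·(-1.3333) + (3.6667)·(3.6667)) / 5 = 31.3333/5 = 6.2667

S is symmetric (S[j,i] = S[i,j]). Assembling:

S = [[0.9667, 0.5333],
 [0.5333, 6.2667]]


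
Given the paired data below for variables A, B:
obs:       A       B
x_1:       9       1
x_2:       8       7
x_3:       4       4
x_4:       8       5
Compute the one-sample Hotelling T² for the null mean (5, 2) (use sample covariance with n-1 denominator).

Step 1 — sample mean vector:
  mean(A) = (9 + 8 + 4 + 8) / 4 = 29/4 = 7.25
  mean(B) = (1 + 7 + 4 + 5) / 4 = 17/4 = 4.25
  x̄ = (7.25, 4.25),  deviation x̄ - mu_0 = (7.25, 4.25) - (5, 2) = (2.25, 2.25).

Step 2 — sample covariance matrix, S[i,j] = (1/(n-1)) · Σ_k (x_{k,i} - mean_i) · (x_{k,j} - mean_j), divisor n-1 = 3:
  S[A,A] = ((1.75)·(1.75) + (0.75)·(0.75) + (-3.25)·(-3.25) + (0.75)·(0.75)) / 3 = 14.75/3 = 4.9167
  S[A,B] = ((1.75)·(-3.25) + (0.75)·(2.75) + (-3.25)·(-0.25) + (0.75)·(0.75)) / 3 = -2.25/3 = -0.75
  S[B,B] = ((-3.25)·(-3.25) + (2.75)·(2.75) + (-0.25)·(-0.25) + (0.75)·(0.75)) / 3 = 18.75/3 = 6.25
  S = [[4.9167, -0.75],
 [-0.75, 6.25]].

Step 3 — invert S. det(S) = 4.9167·6.25 - (-0.75)² = 30.1667.
  S^{-1} = (1/det) · [[d, -b], [-b, a]] = [[0.2072, 0.0249],
 [0.0249, 0.163]].

Step 4 — quadratic form (x̄ - mu_0)^T · S^{-1} · (x̄ - mu_0):
  S^{-1} · (x̄ - mu_0) = (0.5221, 0.4227),
  (x̄ - mu_0)^T · [...] = (2.25)·(0.5221) + (2.25)·(0.4227) = 2.1257.

Step 5 — scale by n: T² = 4 · 2.1257 = 8.5028.

T² ≈ 8.5028


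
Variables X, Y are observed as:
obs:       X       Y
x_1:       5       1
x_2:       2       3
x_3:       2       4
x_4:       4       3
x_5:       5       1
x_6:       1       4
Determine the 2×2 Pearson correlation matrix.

Step 1 — column means:
  mean(X) = (5 + 2 + 2 + 4 + 5 + 1) / 6 = 19/6 = 3.1667
  mean(Y) = (1 + 3 + 4 + 3 + 1 + 4) / 6 = 16/6 = 2.6667

Step 2 — sample variances and covariances s[i,j] = (1/(n-1)) · Σ_k (x_{k,i} - mean_i) · (x_{k,j} - mean_j), with n-1 = 5:
  s[X,X] = ((1.8333)·(1.8333) + (-1.1667)·(-1.1667) + (-1.1667)·(-1.1667) + (0.8333)·(0.8333) + (1.8333)·(1.8333) + (-2.1667)·(-2.1667)) / 5 = 14.8333/5 = 2.9667
  s[X,Y] = ((1.8333)·(-1.6667) + (-1.1667)·(0.3333) + (-1.1667)·(1.3333) + (0.8333)·(0.3333) + (1.8333)·(-1.6667) + (-2.1667)·(1.3333)) / 5 = -10.6667/5 = -2.1333
  s[Y,Y] = ((-1.6667)·(-1.6667) + (0.3333)·(0.3333) + (1.3333)·(1.3333) + (0.3333)·(0.3333) + (-1.6667)·(-1.6667) + (1.3333)·(1.3333)) / 5 = 9.3333/5 = 1.8667
  Sample standard deviations s_i = √(s[i,i]):
  s(X) = √(2.9667) = 1.7224
  s(Y) = √(1.8667) = 1.3663

Step 3 — r_{ij} = s_{ij} / (s_i · s_j):
  r[X,X] = 1 (diagonal).
  r[X,Y] = -2.1333 / (1.7224 · 1.3663) = -2.1333 / 2.3532 = -0.9065
  r[Y,Y] = 1 (diagonal).

R is symmetric with unit diagonal. Assembling:

R = [[1, -0.9065],
 [-0.9065, 1]]


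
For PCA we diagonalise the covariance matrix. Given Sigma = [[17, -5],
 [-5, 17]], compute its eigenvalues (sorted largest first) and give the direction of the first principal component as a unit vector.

Step 1 — characteristic polynomial of 2×2 Sigma:
  det(Sigma - λI) = λ² - trace · λ + det = 0.
  trace = 17 + 17 = 34, det = 17·17 - (-5)² = 264.
Step 2 — discriminant:
  Δ = trace² - 4·det = 1156 - 1056 = 100.
Step 3 — eigenvalues:
  λ = (trace ± √Δ)/2 = (34 ± 10)/2,
  λ_1 = 22,  λ_2 = 12.

Step 4 — unit eigenvector for λ_1: solve (Sigma - λ_1 I)v = 0. First row:
  (17 - 22)·v_x + (-5)·v_y = 0, i.e. (-5)·v_x + (-5)·v_y = 0,
  so v ∝ (b, λ_1 - a) = (-5, 5); multiply by -1 so the first entry is positive: u = (5, -5).
  ||u|| = √((5)² + (-5)²) = √(50) ≈ 7.0711,
  v_1 = u/||u|| ≈ (0.7071, -0.7071) (||v_1|| = 1).

λ_1 = 22,  λ_2 = 12;  v_1 ≈ (0.7071, -0.7071)


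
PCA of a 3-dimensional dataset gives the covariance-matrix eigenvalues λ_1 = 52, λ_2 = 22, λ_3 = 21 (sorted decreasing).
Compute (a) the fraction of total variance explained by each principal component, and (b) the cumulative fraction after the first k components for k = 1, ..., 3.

Step 1 — total variance = trace(Sigma) = Σ λ_i = 52 + 22 + 21 = 95.

Step 2 — fraction explained by component i = λ_i / Σ λ:
  PC1: 52/95 = 0.5474
  PC2: 22/95 = 0.2316
  PC3: 21/95 = 0.2211

Step 3 — cumulative fraction after k components = (λ_1 + ... + λ_k) / Σ λ:
  k = 1: 52/95 = 0.5474
  k = 2: (52 + 22)/95 = 74/95 = 0.7789
  k = 3: (52 + 22 + 21)/95 = 95/95 = 1

Summary (fraction, with percent):

explained: PC1 0.5474 (54.74%), PC2 0.2316 (23.16%), PC3 0.2211 (22.11%);  cumulative: 0.5474, 0.7789, 1


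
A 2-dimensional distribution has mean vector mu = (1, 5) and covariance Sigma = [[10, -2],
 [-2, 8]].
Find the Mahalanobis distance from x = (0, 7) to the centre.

Step 1 — centre the observation: (x - mu) = (-1, 2).

Step 2 — invert Sigma. det(Sigma) = 10·8 - (-2)² = 76.
  Sigma^{-1} = (1/det) · [[d, -b], [-b, a]] = [[0.1053, 0.0263],
 [0.0263, 0.1316]].

Step 3 — form the quadratic (x - mu)^T · Sigma^{-1} · (x - mu):
  Sigma^{-1} · (x - mu) = (-0.0526, 0.2368).
  (x - mu)^T · [Sigma^{-1} · (x - mu)] = (-1)·(-0.0526) + (2)·(0.2368) = 0.5263.

Step 4 — take square root: d = √(0.5263) ≈ 0.7255.

d(x, mu) = √(0.5263) ≈ 0.7255


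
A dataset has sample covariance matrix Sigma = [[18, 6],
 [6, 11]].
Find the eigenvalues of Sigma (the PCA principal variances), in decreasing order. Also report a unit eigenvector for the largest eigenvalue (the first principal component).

Step 1 — characteristic polynomial of 2×2 Sigma:
  det(Sigma - λI) = λ² - trace · λ + det = 0.
  trace = 18 + 11 = 29, det = 18·11 - (6)² = 162.
Step 2 — discriminant:
  Δ = trace² - 4·det = 841 - 648 = 193.
Step 3 — eigenvalues:
  λ = (trace ± √Δ)/2 = (29 ± 13.8924)/2,
  λ_1 = 21.4462,  λ_2 = 7.5538.

Step 4 — unit eigenvector for λ_1: solve (Sigma - λ_1 I)v = 0. First row:
  (18 - 21.4462)·v_x + (6)·v_y = 0, i.e. (-3.4462)·v_x + (6)·v_y = 0,
  so v ∝ (b, λ_1 - a) = (6, 3.4462) = u.
  ||u|| = √((6)² + (3.4462)²) = √(47.8764) ≈ 6.9193,
  v_1 = u/||u|| ≈ (0.8671, 0.4981) (||v_1|| = 1).

λ_1 = 21.4462,  λ_2 = 7.5538;  v_1 ≈ (0.8671, 0.4981)


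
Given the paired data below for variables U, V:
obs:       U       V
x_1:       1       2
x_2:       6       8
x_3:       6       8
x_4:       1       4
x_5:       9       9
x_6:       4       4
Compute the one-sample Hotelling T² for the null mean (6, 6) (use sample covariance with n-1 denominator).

Step 1 — sample mean vector:
  mean(U) = (1 + 6 + 6 + 1 + 9 + 4) / 6 = 27/6 = 4.5
  mean(V) = (2 + 8 + 8 + 4 + 9 + 4) / 6 = 35/6 = 5.8333
  x̄ = (4.5, 5.8333),  deviation x̄ - mu_0 = (4.5, 5.8333) - (6, 6) = (-1.5, -0.1667).

Step 2 — sample covariance matrix, S[i,j] = (1/(n-1)) · Σ_k (x_{k,i} - mean_i) · (x_{k,j} - mean_j), divisor n-1 = 5:
  S[U,U] = ((-3.5)·(-3.5) + (1.5)·(1.5) + (1.5)·(1.5) + (-3.5)·(-3.5) + (4.5)·(4.5) + (-0.5)·(-0.5)) / 5 = 49.5/5 = 9.9
  S[U,V] = ((-3.5)·(-3.8333) + (1.5)·(2.1667) + (1.5)·(2.1667) + (-3.5)·(-1.8333) + (4.5)·(3.1667) + (-0.5)·(-1.8333)) / 5 = 41.5/5 = 8.3
  S[V,V] = ((-3.8333)·(-3.8333) + (2.1667)·(2.1667) + (2.1667)·(2.1667) + (-1.8333)·(-1.8333) + (3.1667)·(3.1667) + (-1.8333)·(-1.8333)) / 5 = 40.8333/5 = 8.1667
  S = [[9.9, 8.3],
 [8.3, 8.1667]].

Step 3 — invert S. det(S) = 9.9·8.1667 - (8.3)² = 11.96.
  S^{-1} = (1/det) · [[d, -b], [-b, a]] = [[0.6828, -0.694],
 [-0.694, 0.8278]].

Step 4 — quadratic form (x̄ - mu_0)^T · S^{-1} · (x̄ - mu_0):
  S^{-1} · (x̄ - mu_0) = (-0.9086, 0.903),
  (x̄ - mu_0)^T · [...] = (-1.5)·(-0.9086) + (-0.1667)·(0.903) = 1.2124.

Step 5 — scale by n: T² = 6 · 1.2124 = 7.2742.

T² ≈ 7.2742


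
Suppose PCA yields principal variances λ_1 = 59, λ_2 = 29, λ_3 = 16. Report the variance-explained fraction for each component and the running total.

Step 1 — total variance = trace(Sigma) = Σ λ_i = 59 + 29 + 16 = 104.

Step 2 — fraction explained by component i = λ_i / Σ λ:
  PC1: 59/104 = 0.5673
  PC2: 29/104 = 0.2788
  PC3: 16/104 = 0.1538

Step 3 — cumulative fraction after k components = (λ_1 + ... + λ_k) / Σ λ:
  k = 1: 59/104 = 0.5673
  k = 2: (59 + 29)/104 = 88/104 = 0.8462
  k = 3: (59 + 29 + 16)/104 = 104/104 = 1

Summary (fraction, with percent):

explained: PC1 0.5673 (56.73%), PC2 0.2788 (27.88%), PC3 0.1538 (15.38%);  cumulative: 0.5673, 0.8462, 1


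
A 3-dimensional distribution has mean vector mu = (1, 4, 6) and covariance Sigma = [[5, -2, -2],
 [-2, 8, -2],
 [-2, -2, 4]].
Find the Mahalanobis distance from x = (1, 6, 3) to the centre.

Step 1 — centre the observation: (x - mu) = (0, 2, -3).

Step 2 — invert Sigma (cofactor / det for 3×3, or solve directly):
  Sigma^{-1} = [[0.3684, 0.1579, 0.2632],
 [0.1579, 0.2105, 0.1842],
 [0.2632, 0.1842, 0.4737]].

Step 3 — form the quadratic (x - mu)^T · Sigma^{-1} · (x - mu):
  Sigma^{-1} · (x - mu) = (-0.4737, -0.1316, -1.0526).
  (x - mu)^T · [Sigma^{-1} · (x - mu)] = (0)·(-0.4737) + (2)·(-0.1316) + (-3)·(-1.0526) = 2.8947.

Step 4 — take square root: d = √(2.8947) ≈ 1.7014.

d(x, mu) = √(2.8947) ≈ 1.7014


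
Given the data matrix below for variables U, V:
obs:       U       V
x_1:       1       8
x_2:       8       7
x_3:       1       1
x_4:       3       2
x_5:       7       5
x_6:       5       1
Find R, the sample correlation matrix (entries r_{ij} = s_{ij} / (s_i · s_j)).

Step 1 — column means:
  mean(U) = (1 + 8 + 1 + 3 + 7 + 5) / 6 = 25/6 = 4.1667
  mean(V) = (8 + 7 + 1 + 2 + 5 + 1) / 6 = 24/6 = 4

Step 2 — sample variances and covariances s[i,j] = (1/(n-1)) · Σ_k (x_{k,i} - mean_i) · (x_{k,j} - mean_j), with n-1 = 5:
  s[U,U] = ((-3.1667)·(-3.1667) + (3.8333)·(3.8333) + (-3.1667)·(-3.1667) + (-1.1667)·(-1.1667) + (2.8333)·(2.8333) + (0.8333)·(0.8333)) / 5 = 44.8333/5 = 8.9667
  s[U,V] = ((-3.1667)·(4) + (3.8333)·(3) + (-3.1667)·(-3) + (-1.1667)·(-2) + (2.8333)·(1) + (0.8333)·(-3)) / 5 = 11/5 = 2.2
  s[V,V] = ((4)·(4) + (3)·(3) + (-3)·(-3) + (-2)·(-2) + (1)·(1) + (-3)·(-3)) / 5 = 48/5 = 9.6
  Sample standard deviations s_i = √(s[i,i]):
  s(U) = √(8.9667) = 2.9944
  s(V) = √(9.6) = 3.0984

Step 3 — r_{ij} = s_{ij} / (s_i · s_j):
  r[U,U] = 1 (diagonal).
  r[U,V] = 2.2 / (2.9944 · 3.0984) = 2.2 / 9.2779 = 0.2371
  r[V,V] = 1 (diagonal).

R is symmetric with unit diagonal. Assembling:

R = [[1, 0.2371],
 [0.2371, 1]]


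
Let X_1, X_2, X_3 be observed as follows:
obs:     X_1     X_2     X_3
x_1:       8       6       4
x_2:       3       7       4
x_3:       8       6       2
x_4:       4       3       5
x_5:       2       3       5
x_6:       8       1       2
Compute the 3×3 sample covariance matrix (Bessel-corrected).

Step 1 — column means:
  mean(X_1) = (8 + 3 + 8 + 4 + 2 + 8) / 6 = 33/6 = 5.5
  mean(X_2) = (6 + 7 + 6 + 3 + 3 + 1) / 6 = 26/6 = 4.3333
  mean(X_3) = (4 + 4 + 2 + 5 + 5 + 2) / 6 = 22/6 = 3.6667

Step 2 — sample covariance S[i,j] = (1/(n-1)) · Σ_k (x_{k,i} - mean_i) · (x_{k,j} - mean_j), with n-1 = 5.
  S[X_1,X_1] = ((2.5)·(2.5) + (-2.5)·(-2.5) + (2.5)·(2.5) + (-1.5)·(-1.5) + (-3.5)·(-3.5) + (2.5)·(2.5)) / 5 = 39.5/5 = 7.9
  S[X_1,X_2] = ((2.5)·(1.6667) + (-2.5)·(2.6667) + (2.5)·(1.6667) + (-1.5)·(-1.3333) + (-3.5)·(-1.3333) + (2.5)·(-3.3333)) / 5 = 0/5 = 0
  S[X_1,X_3] = ((2.5)·(0.3333) + (-2.5)·(0.3333) + (2.5)·(-1.6667) + (-1.5)·(1.3333) + (-3.5)·(1.3333) + (2.5)·(-1.6667)) / 5 = -15/5 = -3
  S[X_2,X_2] = ((1.6667)·(1.6667) + (2.6667)·(2.6667) + (1.6667)·(1.6667) + (-1.3333)·(-1.3333) + (-1.3333)·(-1.3333) + (-3.3333)·(-3.3333)) / 5 = 27.3333/5 = 5.4667
  S[X_2,X_3] = ((1.6667)·(0.3333) + (2.6667)·(0.3333) + (1.6667)·(-1.6667) + (-1.3333)·(1.3333) + (-1.3333)·(1.3333) + (-3.3333)·(-1.6667)) / 5 = 0.6667/5 = 0.1333
  S[X_3,X_3] = ((0.3333)·(0.3333) + (0.3333)·(0.3333) + (-1.6667)·(-1.6667) + (1.3333)·(1.3333) + (1.3333)·(1.3333) + (-1.6667)·(-1.6667)) / 5 = 9.3333/5 = 1.8667

S is symmetric (S[j,i] = S[i,j]). Assembling:

S = [[7.9, 0, -3],
 [0, 5.4667, 0.1333],
 [-3, 0.1333, 1.8667]]


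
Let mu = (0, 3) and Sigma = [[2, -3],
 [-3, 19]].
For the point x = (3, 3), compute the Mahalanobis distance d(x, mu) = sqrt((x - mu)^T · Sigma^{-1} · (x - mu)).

Step 1 — centre the observation: (x - mu) = (3, 0).

Step 2 — invert Sigma. det(Sigma) = 2·19 - (-3)² = 29.
  Sigma^{-1} = (1/det) · [[d, -b], [-b, a]] = [[0.6552, 0.1034],
 [0.1034, 0.069]].

Step 3 — form the quadratic (x - mu)^T · Sigma^{-1} · (x - mu):
  Sigma^{-1} · (x - mu) = (1.9655, 0.3103).
  (x - mu)^T · [Sigma^{-1} · (x - mu)] = (3)·(1.9655) + (0)·(0.3103) = 5.8966.

Step 4 — take square root: d = √(5.8966) ≈ 2.4283.

d(x, mu) = √(5.8966) ≈ 2.4283


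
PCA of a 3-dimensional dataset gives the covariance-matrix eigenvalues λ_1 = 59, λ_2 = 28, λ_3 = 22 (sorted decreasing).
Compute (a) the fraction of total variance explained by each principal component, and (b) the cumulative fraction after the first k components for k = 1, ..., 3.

Step 1 — total variance = trace(Sigma) = Σ λ_i = 59 + 28 + 22 = 109.

Step 2 — fraction explained by component i = λ_i / Σ λ:
  PC1: 59/109 = 0.5413
  PC2: 28/109 = 0.2569
  PC3: 22/109 = 0.2018

Step 3 — cumulative fraction after k components = (λ_1 + ... + λ_k) / Σ λ:
  k = 1: 59/109 = 0.5413
  k = 2: (59 + 28)/109 = 87/109 = 0.7982
  k = 3: (59 + 28 + 22)/109 = 109/109 = 1

Summary (fraction, with percent):

explained: PC1 0.5413 (54.13%), PC2 0.2569 (25.69%), PC3 0.2018 (20.18%);  cumulative: 0.5413, 0.7982, 1


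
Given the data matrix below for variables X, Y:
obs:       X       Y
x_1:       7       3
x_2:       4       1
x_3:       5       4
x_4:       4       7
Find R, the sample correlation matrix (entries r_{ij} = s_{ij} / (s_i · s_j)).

Step 1 — column means:
  mean(X) = (7 + 4 + 5 + 4) / 4 = 20/4 = 5
  mean(Y) = (3 + 1 + 4 + 7) / 4 = 15/4 = 3.75

Step 2 — sample variances and covariances s[i,j] = (1/(n-1)) · Σ_k (x_{k,i} - mean_i) · (x_{k,j} - mean_j), with n-1 = 3:
  s[X,X] = ((2)·(2) + (-1)·(-1) + (0)·(0) + (-1)·(-1)) / 3 = 6/3 = 2
  s[X,Y] = ((2)·(-0.75) + (-1)·(-2.75) + (0)·(0.25) + (-1)·(3.25)) / 3 = -2/3 = -0.6667
  s[Y,Y] = ((-0.75)·(-0.75) + (-2.75)·(-2.75) + (0.25)·(0.25) + (3.25)·(3.25)) / 3 = 18.75/3 = 6.25
  Sample standard deviations s_i = √(s[i,i]):
  s(X) = √(2) = 1.4142
  s(Y) = √(6.25) = 2.5

Step 3 — r_{ij} = s_{ij} / (s_i · s_j):
  r[X,X] = 1 (diagonal).
  r[X,Y] = -0.6667 / (1.4142 · 2.5) = -0.6667 / 3.5355 = -0.1886
  r[Y,Y] = 1 (diagonal).

R is symmetric with unit diagonal. Assembling:

R = [[1, -0.1886],
 [-0.1886, 1]]


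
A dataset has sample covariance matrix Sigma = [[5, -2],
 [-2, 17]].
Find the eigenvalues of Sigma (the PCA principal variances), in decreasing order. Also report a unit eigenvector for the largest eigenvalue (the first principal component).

Step 1 — characteristic polynomial of 2×2 Sigma:
  det(Sigma - λI) = λ² - trace · λ + det = 0.
  trace = 5 + 17 = 22, det = 5·17 - (-2)² = 81.
Step 2 — discriminant:
  Δ = trace² - 4·det = 484 - 324 = 160.
Step 3 — eigenvalues:
  λ = (trace ± √Δ)/2 = (22 ± 12.6491)/2,
  λ_1 = 17.3246,  λ_2 = 4.6754.

Step 4 — unit eigenvector for λ_1: solve (Sigma - λ_1 I)v = 0. First row:
  (5 - 17.3246)·v_x + (-2)·v_y = 0, i.e. (-12.3246)·v_x + (-2)·v_y = 0,
  so v ∝ (b, λ_1 - a) = (-2, 12.3246); multiply by -1 so the first entry is positive: u = (2, -12.3246).
  ||u|| = √((2)² + (-12.3246)²) = √(155.8947) ≈ 12.4858,
  v_1 = u/||u|| ≈ (0.1602, -0.9871) (||v_1|| = 1).

λ_1 = 17.3246,  λ_2 = 4.6754;  v_1 ≈ (0.1602, -0.9871)


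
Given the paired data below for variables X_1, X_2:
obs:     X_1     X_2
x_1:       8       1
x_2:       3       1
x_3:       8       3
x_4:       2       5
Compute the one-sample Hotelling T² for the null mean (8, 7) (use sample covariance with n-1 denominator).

Step 1 — sample mean vector:
  mean(X_1) = (8 + 3 + 8 + 2) / 4 = 21/4 = 5.25
  mean(X_2) = (1 + 1 + 3 + 5) / 4 = 10/4 = 2.5
  x̄ = (5.25, 2.5),  deviation x̄ - mu_0 = (5.25, 2.5) - (8, 7) = (-2.75, -4.5).

Step 2 — sample covariance matrix, S[i,j] = (1/(n-1)) · Σ_k (x_{k,i} - mean_i) · (x_{k,j} - mean_j), divisor n-1 = 3:
  S[X_1,X_1] = ((2.75)·(2.75) + (-2.25)·(-2.25) + (2.75)·(2.75) + (-3.25)·(-3.25)) / 3 = 30.75/3 = 10.25
  S[X_1,X_2] = ((2.75)·(-1.5) + (-2.25)·(-1.5) + (2.75)·(0.5) + (-3.25)·(2.5)) / 3 = -7.5/3 = -2.5
  S[X_2,X_2] = ((-1.5)·(-1.5) + (-1.5)·(-1.5) + (0.5)·(0.5) + (2.5)·(2.5)) / 3 = 11/3 = 3.6667
  S = [[10.25, -2.5],
 [-2.5, 3.6667]].

Step 3 — invert S. det(S) = 10.25·3.6667 - (-2.5)² = 31.3333.
  S^{-1} = (1/det) · [[d, -b], [-b, a]] = [[0.117, 0.0798],
 [0.0798, 0.3271]].

Step 4 — quadratic form (x̄ - mu_0)^T · S^{-1} · (x̄ - mu_0):
  S^{-1} · (x̄ - mu_0) = (-0.6809, -1.6915),
  (x̄ - mu_0)^T · [...] = (-2.75)·(-0.6809) + (-4.5)·(-1.6915) = 9.484.

Step 5 — scale by n: T² = 4 · 9.484 = 37.9362.

T² ≈ 37.9362


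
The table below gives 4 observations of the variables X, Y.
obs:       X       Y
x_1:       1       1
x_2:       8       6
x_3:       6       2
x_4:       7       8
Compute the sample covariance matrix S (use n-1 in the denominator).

Step 1 — column means:
  mean(X) = (1 + 8 + 6 + 7) / 4 = 22/4 = 5.5
  mean(Y) = (1 + 6 + 2 + 8) / 4 = 17/4 = 4.25

Step 2 — sample covariance S[i,j] = (1/(n-1)) · Σ_k (x_{k,i} - mean_i) · (x_{k,j} - mean_j), with n-1 = 3.
  S[X,X] = ((-4.5)·(-4.5) + (2.5)·(2.5) + (0.5)·(0.5) + (1.5)·(1.5)) / 3 = 29/3 = 9.6667
  S[X,Y] = ((-4.5)·(-3.25) + (2.5)·(1.75) + (0.5)·(-2.25) + (1.5)·(3.75)) / 3 = 23.5/3 = 7.8333
  S[Y,Y] = ((-3.25)·(-3.25) + (1.75)·(1.75) + (-2.25)·(-2.25) + (3.75)·(3.75)) / 3 = 32.75/3 = 10.9167

S is symmetric (S[j,i] = S[i,j]). Assembling:

S = [[9.6667, 7.8333],
 [7.8333, 10.9167]]


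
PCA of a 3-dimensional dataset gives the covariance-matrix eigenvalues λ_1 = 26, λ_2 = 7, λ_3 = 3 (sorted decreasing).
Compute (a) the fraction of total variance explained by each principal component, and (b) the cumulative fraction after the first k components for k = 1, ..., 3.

Step 1 — total variance = trace(Sigma) = Σ λ_i = 26 + 7 + 3 = 36.

Step 2 — fraction explained by component i = λ_i / Σ λ:
  PC1: 26/36 = 0.7222
  PC2: 7/36 = 0.1944
  PC3: 3/36 = 0.0833

Step 3 — cumulative fraction after k components = (λ_1 + ... + λ_k) / Σ λ:
  k = 1: 26/36 = 0.7222
  k = 2: (26 + 7)/36 = 33/36 = 0.9167
  k = 3: (26 + 7 + 3)/36 = 36/36 = 1

Summary (fraction, with percent):

explained: PC1 0.7222 (72.22%), PC2 0.1944 (19.44%), PC3 0.0833 (8.33%);  cumulative: 0.7222, 0.9167, 1


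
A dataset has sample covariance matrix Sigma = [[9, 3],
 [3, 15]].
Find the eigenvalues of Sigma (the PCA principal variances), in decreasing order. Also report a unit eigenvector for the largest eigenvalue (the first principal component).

Step 1 — characteristic polynomial of 2×2 Sigma:
  det(Sigma - λI) = λ² - trace · λ + det = 0.
  trace = 9 + 15 = 24, det = 9·15 - (3)² = 126.
Step 2 — discriminant:
  Δ = trace² - 4·det = 576 - 504 = 72.
Step 3 — eigenvalues:
  λ = (trace ± √Δ)/2 = (24 ± 8.4853)/2,
  λ_1 = 16.2426,  λ_2 = 7.7574.

Step 4 — unit eigenvector for λ_1: solve (Sigma - λ_1 I)v = 0. First row:
  (9 - 16.2426)·v_x + (3)·v_y = 0, i.e. (-7.2426)·v_x + (3)·v_y = 0,
  so v ∝ (b, λ_1 - a) = (3, 7.2426) = u.
  ||u|| = √((3)² + (7.2426)²) = √(61.4558) ≈ 7.8394,
  v_1 = u/||u|| ≈ (0.3827, 0.9239) (||v_1|| = 1).

λ_1 = 16.2426,  λ_2 = 7.7574;  v_1 ≈ (0.3827, 0.9239)


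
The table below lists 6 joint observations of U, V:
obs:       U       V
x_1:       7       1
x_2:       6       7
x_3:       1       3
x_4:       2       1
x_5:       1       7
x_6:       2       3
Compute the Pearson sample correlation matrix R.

Step 1 — column means:
  mean(U) = (7 + 6 + 1 + 2 + 1 + 2) / 6 = 19/6 = 3.1667
  mean(V) = (1 + 7 + 3 + 1 + 7 + 3) / 6 = 22/6 = 3.6667

Step 2 — sample variances and covariances s[i,j] = (1/(n-1)) · Σ_k (x_{k,i} - mean_i) · (x_{k,j} - mean_j), with n-1 = 5:
  s[U,U] = ((3.8333)·(3.8333) + (2.8333)·(2.8333) + (-2.1667)·(-2.1667) + (-1.1667)·(-1.1667) + (-2.1667)·(-2.1667) + (-1.1667)·(-1.1667)) / 5 = 34.8333/5 = 6.9667
  s[U,V] = ((3.8333)·(-2.6667) + (2.8333)·(3.3333) + (-2.1667)·(-0.6667) + (-1.1667)·(-2.6667) + (-2.1667)·(3.3333) + (-1.1667)·(-0.6667)) / 5 = -2.6667/5 = -0.5333
  s[V,V] = ((-2.6667)·(-2.6667) + (3.3333)·(3.3333) + (-0.6667)·(-0.6667) + (-2.6667)·(-2.6667) + (3.3333)·(3.3333) + (-0.6667)·(-0.6667)) / 5 = 37.3333/5 = 7.4667
  Sample standard deviations s_i = √(s[i,i]):
  s(U) = √(6.9667) = 2.6394
  s(V) = √(7.4667) = 2.7325

Step 3 — r_{ij} = s_{ij} / (s_i · s_j):
  r[U,U] = 1 (diagonal).
  r[U,V] = -0.5333 / (2.6394 · 2.7325) = -0.5333 / 7.2123 = -0.0739
  r[V,V] = 1 (diagonal).

R is symmetric with unit diagonal. Assembling:

R = [[1, -0.0739],
 [-0.0739, 1]]


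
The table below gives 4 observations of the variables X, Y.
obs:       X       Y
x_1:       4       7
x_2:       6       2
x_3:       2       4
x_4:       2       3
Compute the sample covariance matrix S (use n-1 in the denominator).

Step 1 — column means:
  mean(X) = (4 + 6 + 2 + 2) / 4 = 14/4 = 3.5
  mean(Y) = (7 + 2 + 4 + 3) / 4 = 16/4 = 4

Step 2 — sample covariance S[i,j] = (1/(n-1)) · Σ_k (x_{k,i} - mean_i) · (x_{k,j} - mean_j), with n-1 = 3.
  S[X,X] = ((0.5)·(0.5) + (2.5)·(2.5) + (-1.5)·(-1.5) + (-1.5)·(-1.5)) / 3 = 11/3 = 3.6667
  S[X,Y] = ((0.5)·(3) + (2.5)·(-2) + (-1.5)·(0) + (-1.5)·(-1)) / 3 = -2/3 = -0.6667
  S[Y,Y] = ((3)·(3) + (-2)·(-2) + (0)·(0) + (-1)·(-1)) / 3 = 14/3 = 4.6667

S is symmetric (S[j,i] = S[i,j]). Assembling:

S = [[3.6667, -0.6667],
 [-0.6667, 4.6667]]
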